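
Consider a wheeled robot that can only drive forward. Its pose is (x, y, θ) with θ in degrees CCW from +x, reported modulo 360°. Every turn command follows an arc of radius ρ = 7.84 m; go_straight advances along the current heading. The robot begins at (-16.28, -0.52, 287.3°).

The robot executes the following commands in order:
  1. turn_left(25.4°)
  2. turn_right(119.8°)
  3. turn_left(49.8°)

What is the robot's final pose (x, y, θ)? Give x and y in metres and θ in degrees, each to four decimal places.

(-23.7843, -20.5106, 242.7000°)

set_pose: (x, y, θ) = (-16.2800, -0.5200, 287.3000°), ρ = 7.84
turn_left(25.4°): centre at ρ to the left, rotate +25.4° → (-14.5564, -3.5054, 312.7000°)
turn_right(119.8°): centre at ρ to the right, rotate −119.8° → (-18.5679, -16.4643, 192.9000°)
turn_left(49.8°): centre at ρ to the left, rotate +49.8° → (-23.7843, -20.5106, 242.7000°)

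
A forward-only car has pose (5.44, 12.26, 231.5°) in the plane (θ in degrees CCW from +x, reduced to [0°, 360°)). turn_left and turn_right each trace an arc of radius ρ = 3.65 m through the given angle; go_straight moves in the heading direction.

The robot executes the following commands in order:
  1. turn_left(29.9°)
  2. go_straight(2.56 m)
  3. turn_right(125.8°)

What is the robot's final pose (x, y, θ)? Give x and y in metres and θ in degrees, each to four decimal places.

(-1.8580, 5.9404, 135.6000°)

set_pose: (x, y, θ) = (5.4400, 12.2600, 231.5000°), ρ = 3.65
turn_left(29.9°): centre at ρ to the left, rotate +29.9° → (4.6876, 10.5336, 261.4000°)
go_straight(2.56): x += 2.56·cos θ, y += 2.56·sin θ → (4.3047, 8.0024, 261.4000°)
turn_right(125.8°): centre at ρ to the right, rotate −125.8° → (-1.8580, 5.9404, 135.6000°)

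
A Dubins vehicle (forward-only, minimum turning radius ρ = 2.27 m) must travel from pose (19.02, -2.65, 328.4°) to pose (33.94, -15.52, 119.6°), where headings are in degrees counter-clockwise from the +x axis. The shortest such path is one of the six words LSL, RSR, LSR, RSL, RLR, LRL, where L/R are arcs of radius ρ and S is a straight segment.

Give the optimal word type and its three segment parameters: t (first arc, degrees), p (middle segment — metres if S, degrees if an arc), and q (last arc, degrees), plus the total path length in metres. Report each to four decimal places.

RSL: t = 23.0079°, p = 18.0166 m, q = 174.2079°, L = 25.8301 m

Let ψ = atan2(Δy, Δx) = atan2(-12.87, 14.92) = -40.7811° be the start→goal bearing.
Normalize: d = |goal − start| / ρ = 19.703890/2.27 = 8.680128, α = (θ_start − ψ) mod 360° = 9.1811° = 0.160240 rad, β = (θ_goal − ψ) mod 360° = 160.3811° = 2.799178 rad.
Common terms: sin α = 0.159555, cos α = 0.987189, sin β = 0.335763, cos β = -0.941947, cos(α−β) = -0.876307, d² = 75.344621. Work in radians in the unit-radius frame; every candidate has L = ρ·(t + p + q).
LSL: p² = 2 + d² − 2cos(α−β) + 2d(sin α − sin β) = 76.038225; p = √p² = 8.719990; φ = atan2(cos β − cos α, d + sin α − sin β) = -0.223077 rad; t = (φ − α) mod 2π = 5.899868 rad, q = (β − φ) mod 2π = 3.022255 rad → L = 2.27·(5.899868 + 8.719990 + 3.022255) = 2.27·17.642113 = 40.047597 m
RSR: p² = 2 + d² − 2cos(α−β) + 2d(sin β − sin α) = 82.156245; p = √p² = 9.064008; φ = atan2(cos α − cos β, d − sin α + sin β) = 0.214475 rad; t = (α − φ) mod 2π = 6.228950 rad, q = (φ − β) mod 2π = 3.698483 rad → L = 2.27·(6.228950 + 9.064008 + 3.698483) = 2.27·18.991441 = 43.110571 m
LSR: p² = d² − 2 + 2cos(α−β) + 2d(sin α + sin β) = 80.190853; p = √p² = 8.954935; φ = atan2(−cos α − cos β, d + sin α + sin β) − atan2(−2, p) = 0.214804 rad; t = (φ − α) mod 2π = 0.054564 rad, q = (φ − β) mod 2π = 3.698811 rad → L = 2.27·(0.054564 + 8.954935 + 3.698811) = 2.27·12.708309 = 28.847862 m
RSL: p² = d² − 2 + 2cos(α−β) − 2d(sin α + sin β) = 62.993164; p = √p² = 7.936823; φ = atan2(cos α + cos β, d − sin α − sin β) − atan2(2, p) = -0.241323 rad; t = (α − φ) mod 2π = 0.401563 rad, q = (β − φ) mod 2π = 3.040501 rad → L = 2.27·(0.401563 + 7.936823 + 3.040501) = 2.27·11.378887 = 25.830074 m
RLR: c = (6 − d² + 2cos(α−β) + 2d(sin α − sin β))/8 = -9.269531, |c| > 1 → infeasible
LRL: c = (6 − d² + 2cos(α−β) − 2d(sin α − sin β))/8 = -8.504778, |c| > 1 → infeasible
Shortest: RSL with L = 25.830074 m ≈ 25.8301 m
Convert RSL to answer units (arcs ×180/π): t = 0.401563·180/π = 23.0079°, p = ρ·p = 2.27·7.936823 = 18.0166 m, q = 3.040501·180/π = 174.2079°, L = 25.8301 m.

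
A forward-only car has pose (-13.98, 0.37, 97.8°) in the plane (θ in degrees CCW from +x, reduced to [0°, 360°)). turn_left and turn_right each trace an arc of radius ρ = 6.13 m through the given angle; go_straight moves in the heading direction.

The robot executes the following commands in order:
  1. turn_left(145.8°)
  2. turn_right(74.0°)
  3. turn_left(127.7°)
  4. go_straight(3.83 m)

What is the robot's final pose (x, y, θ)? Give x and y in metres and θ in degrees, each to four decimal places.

(-36.9385, -13.2842, 297.3000°)

set_pose: (x, y, θ) = (-13.9800, 0.3700, 97.8000°), ρ = 6.13
turn_left(145.8°): centre at ρ to the left, rotate +145.8° → (-25.5440, 2.2637, 243.6000°)
turn_right(74.0°): centre at ρ to the right, rotate −74.0° → (-32.1413, -1.0400, 169.6000°)
turn_left(127.7°): centre at ρ to the left, rotate +127.7° → (-38.6951, -9.8808, 297.3000°)
go_straight(3.83): x += 3.83·cos θ, y += 3.83·sin θ → (-36.9385, -13.2842, 297.3000°)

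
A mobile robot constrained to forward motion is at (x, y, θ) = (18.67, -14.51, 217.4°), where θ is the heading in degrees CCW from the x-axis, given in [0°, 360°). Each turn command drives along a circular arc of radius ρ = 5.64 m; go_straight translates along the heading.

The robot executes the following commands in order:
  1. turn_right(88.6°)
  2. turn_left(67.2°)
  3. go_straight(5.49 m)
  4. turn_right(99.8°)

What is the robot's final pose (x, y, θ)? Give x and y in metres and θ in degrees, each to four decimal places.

set_pose: (x, y, θ) = (18.6700, -14.5100, 217.4000°), ρ = 5.64
turn_right(88.6°): centre at ρ to the right, rotate −88.6° → (10.8489, -13.5635, 128.8000°)
turn_left(67.2°): centre at ρ to the left, rotate +67.2° → (4.8989, -11.6761, 196.0000°)
go_straight(5.49): x += 5.49·cos θ, y += 5.49·sin θ → (-0.3785, -13.1893, 196.0000°)
turn_right(99.8°): centre at ρ to the right, rotate −99.8° → (-7.5401, -8.3769, 96.2000°)

(-7.5401, -8.3769, 96.2000°)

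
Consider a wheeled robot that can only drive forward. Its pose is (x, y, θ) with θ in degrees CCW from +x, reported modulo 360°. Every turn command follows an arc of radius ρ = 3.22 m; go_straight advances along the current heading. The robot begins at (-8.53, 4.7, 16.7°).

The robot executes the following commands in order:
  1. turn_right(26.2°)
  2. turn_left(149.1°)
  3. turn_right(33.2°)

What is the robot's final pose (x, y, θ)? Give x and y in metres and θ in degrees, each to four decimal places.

set_pose: (x, y, θ) = (-8.5300, 4.7000, 16.7000°), ρ = 3.22
turn_right(26.2°): centre at ρ to the right, rotate −26.2° → (-7.0732, 4.7917, -9.5000° ≡ 350.5000°)
turn_left(149.1°): centre at ρ to the left, rotate +149.1° → (-4.4548, 10.4196, 499.6000° ≡ 139.6000°)
turn_right(33.2°): centre at ρ to the right, rotate −33.2° → (-5.4569, 11.9627, 106.4000°)

(-5.4569, 11.9627, 106.4000°)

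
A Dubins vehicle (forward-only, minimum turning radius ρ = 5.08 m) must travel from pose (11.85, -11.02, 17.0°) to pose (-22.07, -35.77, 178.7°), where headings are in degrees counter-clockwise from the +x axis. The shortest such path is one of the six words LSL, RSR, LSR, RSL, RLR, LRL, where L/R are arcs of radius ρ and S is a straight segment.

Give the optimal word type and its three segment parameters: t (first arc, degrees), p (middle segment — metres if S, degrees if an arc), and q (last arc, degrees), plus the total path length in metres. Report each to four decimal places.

RSR: t = 174.2294°, p = 38.2729 m, q = 24.0706°, L = 55.8547 m

Let ψ = atan2(Δy, Δx) = atan2(-24.75, -33.92) = -143.8833° be the start→goal bearing.
Normalize: d = |goal − start| / ρ = 41.989628/5.08 = 8.265675, α = (θ_start − ψ) mod 360° = 160.8833° = 2.807944 rad, β = (θ_goal − ψ) mod 360° = 322.5833° = 5.630141 rad.
Common terms: sin α = 0.327493, cos α = -0.944854, sin β = -0.607607, cos β = 0.794238, cos(α−β) = -0.949425, d² = 68.321382. Work in radians in the unit-radius frame; every candidate has L = ρ·(t + p + q).
LSL: p² = 2 + d² − 2cos(α−β) + 2d(sin α − sin β) = 87.678689; p = √p² = 9.363690; φ = atan2(cos β − cos α, d + sin α − sin β) = 0.186812 rad; t = (φ − α) mod 2π = 3.662053 rad, q = (β − φ) mod 2π = 5.443330 rad → L = 5.08·(3.662053 + 9.363690 + 5.443330) = 5.08·18.469073 = 93.822889 m
RSR: p² = 2 + d² − 2cos(α−β) + 2d(sin β − sin α) = 56.761776; p = √p² = 7.534041; φ = atan2(cos α − cos β, d − sin α + sin β) = -0.232932 rad; t = (α − φ) mod 2π = 3.040876 rad, q = (φ − β) mod 2π = 0.420112 rad → L = 5.08·(3.040876 + 7.534041 + 0.420112) = 5.08·10.995029 = 55.854748 m
LSR: p² = d² − 2 + 2cos(α−β) + 2d(sin α + sin β) = 59.791865; p = √p² = 7.732520; φ = atan2(−cos α − cos β, d + sin α + sin β) − atan2(−2, p) = 0.271960 rad; t = (φ − α) mod 2π = 3.747201 rad, q = (φ − β) mod 2π = 0.925004 rad → L = 5.08·(3.747201 + 7.732520 + 0.925004) = 5.08·12.404725 = 63.016003 m
RSL: p² = d² − 2 + 2cos(α−β) − 2d(sin α + sin β) = 69.053196; p = √p² = 8.309825; φ = atan2(cos α + cos β, d − sin α − sin β) − atan2(2, p) = -0.253810 rad; t = (α − φ) mod 2π = 3.061754 rad, q = (β − φ) mod 2π = 5.883951 rad → L = 5.08·(3.061754 + 8.309825 + 5.883951) = 5.08·17.255530 = 87.658091 m
RLR: c = (6 − d² + 2cos(α−β) + 2d(sin α − sin β))/8 = -6.095222, |c| > 1 → infeasible
LRL: c = (6 − d² + 2cos(α−β) − 2d(sin α − sin β))/8 = -9.959836, |c| > 1 → infeasible
Shortest: RSR with L = 55.854748 m ≈ 55.8547 m
Convert RSR to answer units (arcs ×180/π): t = 3.040876·180/π = 174.2294°, p = ρ·p = 5.08·7.534041 = 38.2729 m, q = 0.420112·180/π = 24.0706°, L = 55.8547 m.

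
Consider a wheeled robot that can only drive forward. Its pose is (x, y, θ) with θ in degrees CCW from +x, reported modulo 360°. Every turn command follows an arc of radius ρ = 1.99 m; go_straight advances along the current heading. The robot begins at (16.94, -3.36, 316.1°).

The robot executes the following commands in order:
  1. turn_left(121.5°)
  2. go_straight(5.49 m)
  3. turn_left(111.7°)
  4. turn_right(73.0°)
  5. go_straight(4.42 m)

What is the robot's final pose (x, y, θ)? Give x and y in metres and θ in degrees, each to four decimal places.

(15.1132, 10.4443, 116.3000°)

set_pose: (x, y, θ) = (16.9400, -3.3600, 316.1000°), ρ = 1.99
turn_left(121.5°): centre at ρ to the left, rotate +121.5° → (20.2634, -2.3534, 437.6000° ≡ 77.6000°)
go_straight(5.49): x += 5.49·cos θ, y += 5.49·sin θ → (21.4423, 3.0085, 77.6000°)
turn_left(111.7°): centre at ρ to the left, rotate +111.7° → (19.1772, 5.3997, 189.3000°)
turn_right(73.0°): centre at ρ to the right, rotate −73.0° → (17.0716, 6.4818, 116.3000°)
go_straight(4.42): x += 4.42·cos θ, y += 4.42·sin θ → (15.1132, 10.4443, 116.3000°)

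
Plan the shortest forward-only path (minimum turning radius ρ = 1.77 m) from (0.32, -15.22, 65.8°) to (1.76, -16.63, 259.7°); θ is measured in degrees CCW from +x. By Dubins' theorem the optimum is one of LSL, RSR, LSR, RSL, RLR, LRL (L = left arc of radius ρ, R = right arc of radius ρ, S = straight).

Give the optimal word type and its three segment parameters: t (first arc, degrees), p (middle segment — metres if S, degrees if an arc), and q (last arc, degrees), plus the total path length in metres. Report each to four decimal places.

LRL: t = 37.5863°, p = 260.9317°, q = 57.2454°, L = 10.9904 m

Let ψ = atan2(Δy, Δx) = atan2(-1.41, 1.44) = -44.3969° be the start→goal bearing.
Normalize: d = |goal − start| / ρ = 2.015366/1.77 = 1.138625, α = (θ_start − ψ) mod 360° = 110.1969° = 1.923299 rad, β = (θ_goal − ψ) mod 360° = 304.0969° = 5.307492 rad.
Common terms: sin α = 0.938512, cos α = -0.345248, sin β = -0.828091, cos β = 0.560594, cos(α−β) = -0.970716, d² = 1.296467. Work in radians in the unit-radius frame; every candidate has L = ρ·(t + p + q).
LSL: p² = 2 + d² − 2cos(α−β) + 2d(sin α − sin β) = 9.260894; p = √p² = 3.043172; φ = atan2(cos β − cos α, d + sin α − sin β) = 0.302245 rad; t = (φ − α) mod 2π = 4.662131 rad, q = (β − φ) mod 2π = 5.005248 rad → L = 1.77·(4.662131 + 3.043172 + 5.005248) = 1.77·12.710550 = 22.497674 m
RSR: p² = 2 + d² − 2cos(α−β) + 2d(sin β − sin α) = 1.214905; p = √p² = 1.102227; φ = atan2(cos α − cos β, d − sin α + sin β) = -2.176980 rad; t = (α − φ) mod 2π = 4.100278 rad, q = (φ − β) mod 2π = 5.081899 rad → L = 1.77·(4.100278 + 1.102227 + 5.081899) = 1.77·10.284405 = 18.203396 m
LSR: p² = d² − 2 + 2cos(α−β) + 2d(sin α + sin β) = -2.393510 < 0 → infeasible
RSL: p² = d² − 2 + 2cos(α−β) − 2d(sin α + sin β) = -2.896423 < 0 → infeasible
RLR: c = (6 − d² + 2cos(α−β) + 2d(sin α − sin β))/8 = 0.848137; p = 2π − arccos c = 5.724847 rad; φ = atan2(cos α − cos β, d − sin α + sin β) = -2.176980 rad; t = (α − φ + p/2) mod 2π = 0.679517 rad, q = (α − β − t + p) mod 2π = 1.661137 rad → L = 1.77·(0.679517 + 5.724847 + 1.661137) = 1.77·8.065502 = 14.275938 m
LRL: c = (6 − d² + 2cos(α−β) − 2d(sin α − sin β))/8 = -0.157612; p = 2π − arccos c = 4.554117 rad; φ = atan2(cos β − cos α, d + sin α − sin β) = 0.302245 rad; t = (φ − α + p/2) mod 2π = 0.656004 rad, q = (β − α − t + p) mod 2π = 0.999121 rad → L = 1.77·(0.656004 + 4.554117 + 0.999121) = 1.77·6.209243 = 10.990360 m
Shortest: LRL with L = 10.990360 m ≈ 10.9904 m
Convert LRL to answer units (arcs ×180/π): t = 0.656004·180/π = 37.5863°, p = 4.554117·180/π = 260.9317°, q = 0.999121·180/π = 57.2454°, L = 10.9904 m.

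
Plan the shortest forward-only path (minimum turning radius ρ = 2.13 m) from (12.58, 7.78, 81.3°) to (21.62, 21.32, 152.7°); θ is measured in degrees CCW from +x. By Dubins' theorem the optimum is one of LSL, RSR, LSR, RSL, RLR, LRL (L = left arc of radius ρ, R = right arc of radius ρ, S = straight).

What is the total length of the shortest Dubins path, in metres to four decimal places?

Let ψ = atan2(Δy, Δx) = atan2(13.54, 9.04) = 56.2709° be the start→goal bearing.
Normalize: d = |goal − start| / ρ = 16.280455/2.13 = 7.643406, α = (θ_start − ψ) mod 360° = 25.0291° = 0.436840 rad, β = (θ_goal − ψ) mod 360° = 96.4291° = 1.683005 rad.
Common terms: sin α = 0.423079, cos α = 0.906093, sin β = 0.993711, cos β = -0.111974, cos(α−β) = 0.318959, d² = 58.421654. Work in radians in the unit-radius frame; every candidate has L = ρ·(t + p + q).
LSL: p² = 2 + d² − 2cos(α−β) + 2d(sin α − sin β) = 51.060584; p = √p² = 7.145669; φ = atan2(cos β − cos α, d + sin α − sin β) = -0.142960 rad; t = (φ − α) mod 2π = 5.703385 rad, q = (β − φ) mod 2π = 1.825965 rad → L = 2.13·(5.703385 + 7.145669 + 1.825965) = 2.13·14.675019 = 31.257791 m
RSR: p² = 2 + d² − 2cos(α−β) + 2d(sin β − sin α) = 68.506886; p = √p² = 8.276889; φ = atan2(cos α − cos β, d − sin α + sin β) = 0.123313 rad; t = (α − φ) mod 2π = 0.313527 rad, q = (φ − β) mod 2π = 4.723493 rad → L = 2.13·(0.313527 + 8.276889 + 4.723493) = 2.13·13.313909 = 28.358626 m
LSR: p² = d² − 2 + 2cos(α−β) + 2d(sin α + sin β) = 78.717772; p = √p² = 8.872304; φ = atan2(−cos α − cos β, d + sin α + sin β) − atan2(−2, p) = 0.134289 rad; t = (φ − α) mod 2π = 5.980634 rad, q = (φ − β) mod 2π = 4.734469 rad → L = 2.13·(5.980634 + 8.872304 + 4.734469) = 2.13·19.587406 = 41.721175 m
RSL: p² = d² − 2 + 2cos(α−β) − 2d(sin α + sin β) = 35.401373; p = √p² = 5.949905; φ = atan2(cos α + cos β, d − sin α − sin β) − atan2(2, p) = -0.197423 rad; t = (α − φ) mod 2π = 0.634263 rad, q = (β − φ) mod 2π = 1.880428 rad → L = 2.13·(0.634263 + 5.949905 + 1.880428) = 2.13·8.464597 = 18.029591 m
RLR: c = (6 − d² + 2cos(α−β) + 2d(sin α − sin β))/8 = -7.563361, |c| > 1 → infeasible
LRL: c = (6 − d² + 2cos(α−β) − 2d(sin α − sin β))/8 = -5.382573, |c| > 1 → infeasible
Shortest: RSL with L = 18.029591 m ≈ 18.0296 m

18.0296 m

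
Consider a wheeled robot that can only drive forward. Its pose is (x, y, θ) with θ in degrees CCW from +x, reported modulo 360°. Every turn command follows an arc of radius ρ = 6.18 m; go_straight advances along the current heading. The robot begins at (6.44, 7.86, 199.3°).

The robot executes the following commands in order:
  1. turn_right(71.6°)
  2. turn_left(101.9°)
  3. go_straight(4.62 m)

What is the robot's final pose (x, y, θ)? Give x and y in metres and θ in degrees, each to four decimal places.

set_pose: (x, y, θ) = (6.4400, 7.8600, 199.3000°), ρ = 6.18
turn_right(71.6°): centre at ρ to the right, rotate −71.6° → (-0.4923, 9.9135, 127.7000°)
turn_left(101.9°): centre at ρ to the left, rotate +101.9° → (-10.0884, 10.1396, 229.6000°)
go_straight(4.62): x += 4.62·cos θ, y += 4.62·sin θ → (-13.0827, 6.6213, 229.6000°)

(-13.0827, 6.6213, 229.6000°)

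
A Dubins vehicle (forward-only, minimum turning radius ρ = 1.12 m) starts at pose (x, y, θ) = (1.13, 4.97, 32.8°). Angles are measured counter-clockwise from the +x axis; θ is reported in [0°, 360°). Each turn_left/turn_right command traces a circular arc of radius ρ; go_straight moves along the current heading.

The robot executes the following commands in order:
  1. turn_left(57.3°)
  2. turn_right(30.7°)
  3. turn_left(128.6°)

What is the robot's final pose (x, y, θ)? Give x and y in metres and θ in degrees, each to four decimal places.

(0.6793, 8.1647, 188.0000°)

set_pose: (x, y, θ) = (1.1300, 4.9700, 32.8000°), ρ = 1.12
turn_left(57.3°): centre at ρ to the left, rotate +57.3° → (1.6433, 5.9134, 90.1000°)
turn_right(30.7°): centre at ρ to the right, rotate −30.7° → (1.7993, 6.4855, 59.4000°)
turn_left(128.6°): centre at ρ to the left, rotate +128.6° → (0.6793, 8.1647, 188.0000°)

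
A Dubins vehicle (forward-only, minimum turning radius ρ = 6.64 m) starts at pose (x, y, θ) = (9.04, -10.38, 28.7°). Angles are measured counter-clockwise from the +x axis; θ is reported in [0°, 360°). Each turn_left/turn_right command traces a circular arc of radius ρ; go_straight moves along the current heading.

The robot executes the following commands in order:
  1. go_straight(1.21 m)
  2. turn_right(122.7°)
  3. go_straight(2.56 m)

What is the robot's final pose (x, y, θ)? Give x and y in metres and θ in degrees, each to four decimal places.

(19.7353, -18.6401, 266.0000°)

set_pose: (x, y, θ) = (9.0400, -10.3800, 28.7000°), ρ = 6.64
go_straight(1.21): x += 1.21·cos θ, y += 1.21·sin θ → (10.1013, -9.7989, 28.7000°)
turn_right(122.7°): centre at ρ to the right, rotate −122.7° → (19.9139, -16.0864, -94.0000° ≡ 266.0000°)
go_straight(2.56): x += 2.56·cos θ, y += 2.56·sin θ → (19.7353, -18.6401, 266.0000°)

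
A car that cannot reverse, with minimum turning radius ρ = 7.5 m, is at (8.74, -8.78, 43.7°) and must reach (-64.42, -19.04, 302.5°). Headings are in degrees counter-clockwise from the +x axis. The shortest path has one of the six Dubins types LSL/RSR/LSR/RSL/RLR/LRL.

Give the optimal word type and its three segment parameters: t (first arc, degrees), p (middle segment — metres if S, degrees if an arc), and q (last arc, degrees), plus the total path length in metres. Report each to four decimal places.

LSL: t = 147.0027°, p = 62.7445 m, q = 111.7973°, L = 96.6213 m

Let ψ = atan2(Δy, Δx) = atan2(-10.26, -73.16) = -172.0169° be the start→goal bearing.
Normalize: d = |goal − start| / ρ = 73.875931/7.5 = 9.850124, α = (θ_start − ψ) mod 360° = 215.7169° = 3.764970 rad, β = (θ_goal − ψ) mod 360° = 114.5169° = 1.998696 rad.
Common terms: sin α = -0.583780, cos α = -0.811912, sin β = 0.909839, cos β = -0.414961, cos(α−β) = -0.194234, d² = 97.024946. Work in radians in the unit-radius frame; every candidate has L = ρ·(t + p + q).
LSL: p² = 2 + d² − 2cos(α−β) + 2d(sin α − sin β) = 69.988741; p = √p² = 8.365927; φ = atan2(cos β − cos α, d + sin α − sin β) = 0.047466 rad; t = (φ − α) mod 2π = 2.565682 rad, q = (β − φ) mod 2π = 1.951230 rad → L = 7.5·(2.565682 + 8.365927 + 1.951230) = 7.5·12.882839 = 96.621296 m
RSR: p² = 2 + d² − 2cos(α−β) + 2d(sin β − sin α) = 128.838088; p = √p² = 11.350687; φ = atan2(cos α − cos β, d − sin α + sin β) = -0.034979 rad; t = (α − φ) mod 2π = 3.799948 rad, q = (φ − β) mod 2π = 4.249510 rad → L = 7.5·(3.799948 + 11.350687 + 4.249510) = 7.5·19.400145 = 145.501089 m
LSR: p² = d² − 2 + 2cos(α−β) + 2d(sin α + sin β) = 101.059917; p = √p² = 10.052856; φ = atan2(−cos α − cos β, d + sin α + sin β) − atan2(−2, p) = 0.316368 rad; t = (φ − α) mod 2π = 2.834584 rad, q = (φ − β) mod 2π = 4.600857 rad → L = 7.5·(2.834584 + 10.052856 + 4.600857) = 7.5·17.488297 = 131.162229 m
RSL: p² = d² − 2 + 2cos(α−β) − 2d(sin α + sin β) = 88.213038; p = √p² = 9.392180; φ = atan2(cos α + cos β, d − sin α − sin β) − atan2(2, p) = -0.337922 rad; t = (α − φ) mod 2π = 4.102892 rad, q = (β − φ) mod 2π = 2.336618 rad → L = 7.5·(4.102892 + 9.392180 + 2.336618) = 7.5·15.831690 = 118.737673 m
RLR: c = (6 − d² + 2cos(α−β) + 2d(sin α − sin β))/8 = -15.104761, |c| > 1 → infeasible
LRL: c = (6 − d² + 2cos(α−β) − 2d(sin α − sin β))/8 = -7.748593, |c| > 1 → infeasible
Shortest: LSL with L = 96.621296 m ≈ 96.6213 m
Convert LSL to answer units (arcs ×180/π): t = 2.565682·180/π = 147.0027°, p = ρ·p = 7.5·8.365927 = 62.7445 m, q = 1.951230·180/π = 111.7973°, L = 96.6213 m.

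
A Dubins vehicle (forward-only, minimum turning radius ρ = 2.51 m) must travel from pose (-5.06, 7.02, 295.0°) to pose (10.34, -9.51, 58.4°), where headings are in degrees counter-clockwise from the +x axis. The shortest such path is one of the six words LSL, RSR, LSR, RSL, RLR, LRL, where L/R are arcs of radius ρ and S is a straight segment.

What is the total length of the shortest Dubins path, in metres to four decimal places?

25.0430 m

Let ψ = atan2(Δy, Δx) = atan2(-16.53, 15.40) = -47.0268° be the start→goal bearing.
Normalize: d = |goal − start| / ρ = 22.592054/2.51 = 9.000818, α = (θ_start − ψ) mod 360° = 342.0268° = 5.969495 rad, β = (θ_goal − ψ) mod 360° = 105.4268° = 1.840046 rad.
Common terms: sin α = -0.308571, cos α = 0.951201, sin β = 0.963971, cos β = -0.266008, cos(α−β) = -0.550481, d² = 81.014730. Work in radians in the unit-radius frame; every candidate has L = ρ·(t + p + q).
LSL: p² = 2 + d² − 2cos(α−β) + 2d(sin α − sin β) = 61.207849; p = √p² = 7.823545; φ = atan2(cos β − cos α, d + sin α − sin β) = -0.156217 rad; t = (φ − α) mod 2π = 0.157473 rad, q = (β − φ) mod 2π = 1.996263 rad → L = 2.51·(0.157473 + 7.823545 + 1.996263) = 2.51·9.977281 = 25.042975 m
RSR: p² = 2 + d² − 2cos(α−β) + 2d(sin β − sin α) = 107.023534; p = √p² = 10.345218; φ = atan2(cos α − cos β, d − sin α + sin β) = 0.117932 rad; t = (α − φ) mod 2π = 5.851562 rad, q = (φ − β) mod 2π = 4.561072 rad → L = 2.51·(5.851562 + 10.345218 + 4.561072) = 2.51·20.757852 = 52.102209 m
LSR: p² = d² − 2 + 2cos(α−β) + 2d(sin α + sin β) = 89.712033; p = √p² = 9.471644; φ = atan2(−cos α − cos β, d + sin α + sin β) − atan2(−2, p) = 0.137260 rad; t = (φ − α) mod 2π = 0.450950 rad, q = (φ − β) mod 2π = 4.580399 rad → L = 2.51·(0.450950 + 9.471644 + 4.580399) = 2.51·14.502993 = 36.402513 m
RSL: p² = d² − 2 + 2cos(α−β) − 2d(sin α + sin β) = 66.115504; p = √p² = 8.131144; φ = atan2(cos α + cos β, d − sin α − sin β) − atan2(2, p) = -0.159260 rad; t = (α − φ) mod 2π = 6.128754 rad, q = (β − φ) mod 2π = 1.999305 rad → L = 2.51·(6.128754 + 8.131144 + 1.999305) = 2.51·16.259204 = 40.810601 m
RLR: c = (6 − d² + 2cos(α−β) + 2d(sin α − sin β))/8 = -12.377942, |c| > 1 → infeasible
LRL: c = (6 − d² + 2cos(α−β) − 2d(sin α − sin β))/8 = -6.650981, |c| > 1 → infeasible
Shortest: LSL with L = 25.042975 m ≈ 25.0430 m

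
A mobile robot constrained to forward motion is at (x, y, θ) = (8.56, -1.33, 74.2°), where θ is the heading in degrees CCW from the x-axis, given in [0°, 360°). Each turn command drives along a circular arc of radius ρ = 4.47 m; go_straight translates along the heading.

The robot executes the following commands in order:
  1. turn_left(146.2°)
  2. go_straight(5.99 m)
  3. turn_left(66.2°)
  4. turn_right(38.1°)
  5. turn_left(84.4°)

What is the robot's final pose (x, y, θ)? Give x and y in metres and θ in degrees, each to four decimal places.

(-2.5885, -13.8050, 332.9000°)

set_pose: (x, y, θ) = (8.5600, -1.3300, 74.2000°), ρ = 4.47
turn_left(146.2°): centre at ρ to the left, rotate +146.2° → (1.3618, 3.2912, 220.4000°)
go_straight(5.99): x += 5.99·cos θ, y += 5.99·sin θ → (-3.1998, -0.5911, 220.4000°)
turn_left(66.2°): centre at ρ to the left, rotate +66.2° → (-4.5864, -5.2722, 286.6000°)
turn_right(38.1°): centre at ρ to the right, rotate −38.1° → (-4.7112, -8.1875, 248.5000°)
turn_left(84.4°): centre at ρ to the left, rotate +84.4° → (-2.5885, -13.8050, 332.9000°)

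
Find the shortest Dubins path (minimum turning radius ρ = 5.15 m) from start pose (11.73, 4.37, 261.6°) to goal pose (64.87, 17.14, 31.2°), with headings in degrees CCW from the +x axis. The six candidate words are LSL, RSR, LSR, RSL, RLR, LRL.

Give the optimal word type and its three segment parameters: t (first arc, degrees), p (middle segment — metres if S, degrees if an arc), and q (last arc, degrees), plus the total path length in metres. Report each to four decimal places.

Let ψ = atan2(Δy, Δx) = atan2(12.77, 53.14) = 13.5125° be the start→goal bearing.
Normalize: d = |goal − start| / ρ = 54.652836/5.15 = 10.612201, α = (θ_start − ψ) mod 360° = 248.0875° = 4.329945 rad, β = (θ_goal − ψ) mod 360° = 17.6875° = 0.308706 rad.
Common terms: sin α = -0.927755, cos α = -0.373189, sin β = 0.303826, cos β = 0.952728, cos(α−β) = -0.637424, d² = 112.618814. Work in radians in the unit-radius frame; every candidate has L = ρ·(t + p + q).
LSL: p² = 2 + d² − 2cos(α−β) + 2d(sin α − sin β) = 89.754087; p = √p² = 9.473863; φ = atan2(cos β − cos α, d + sin α − sin β) = 0.140416 rad; t = (φ − α) mod 2π = 2.093657 rad, q = (β − φ) mod 2π = 0.168290 rad → L = 5.15·(2.093657 + 9.473863 + 0.168290) = 5.15·11.735810 = 60.439422 m
RSR: p² = 2 + d² − 2cos(α−β) + 2d(sin β − sin α) = 142.033237; p = √p² = 11.917770; φ = atan2(cos α − cos β, d − sin α + sin β) = -0.111486 rad; t = (α − φ) mod 2π = 4.441431 rad, q = (φ − β) mod 2π = 5.862993 rad → L = 5.15·(4.441431 + 11.917770 + 5.862993) = 5.15·22.222194 = 114.444298 m
LSR: p² = d² − 2 + 2cos(α−β) + 2d(sin α + sin β) = 96.101443; p = √p² = 9.803134; φ = atan2(−cos α − cos β, d + sin α + sin β) − atan2(−2, p) = 0.143298 rad; t = (φ − α) mod 2π = 2.096538 rad, q = (φ − β) mod 2π = 6.117777 rad → L = 5.15·(2.096538 + 9.803134 + 6.117777) = 5.15·18.017450 = 92.789866 m
RSL: p² = d² − 2 + 2cos(α−β) − 2d(sin α + sin β) = 122.586490; p = √p² = 11.071878; φ = atan2(cos α + cos β, d − sin α − sin β) − atan2(2, p) = -0.127178 rad; t = (α − φ) mod 2π = 4.457123 rad, q = (β − φ) mod 2π = 0.435884 rad → L = 5.15·(4.457123 + 11.071878 + 0.435884) = 5.15·15.964885 = 82.219159 m
RLR: c = (6 − d² + 2cos(α−β) + 2d(sin α − sin β))/8 = -16.754155, |c| > 1 → infeasible
LRL: c = (6 − d² + 2cos(α−β) − 2d(sin α − sin β))/8 = -10.219261, |c| > 1 → infeasible
Shortest: LSL with L = 60.439422 m ≈ 60.4394 m
Convert LSL to answer units (arcs ×180/π): t = 2.093657·180/π = 119.9577°, p = ρ·p = 5.15·9.473863 = 48.7904 m, q = 0.168290·180/π = 9.6423°, L = 60.4394 m.

LSL: t = 119.9577°, p = 48.7904 m, q = 9.6423°, L = 60.4394 m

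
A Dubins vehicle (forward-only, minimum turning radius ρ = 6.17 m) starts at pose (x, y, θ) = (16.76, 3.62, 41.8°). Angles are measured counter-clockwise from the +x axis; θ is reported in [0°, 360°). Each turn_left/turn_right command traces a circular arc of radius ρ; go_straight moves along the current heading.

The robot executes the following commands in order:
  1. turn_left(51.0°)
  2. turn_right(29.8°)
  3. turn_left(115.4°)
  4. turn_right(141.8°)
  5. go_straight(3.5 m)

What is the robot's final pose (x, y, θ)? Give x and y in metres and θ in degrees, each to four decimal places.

(13.4534, 33.8000, 36.6000°)

set_pose: (x, y, θ) = (16.7600, 3.6200, 41.8000°), ρ = 6.17
turn_left(51.0°): centre at ρ to the left, rotate +51.0° → (18.8101, 8.5210, 92.8000°)
turn_right(29.8°): centre at ρ to the right, rotate −29.8° → (19.4753, 11.6235, 63.0000°)
turn_left(115.4°): centre at ρ to the left, rotate +115.4° → (14.1500, 20.5922, 178.4000°)
turn_right(141.8°): centre at ρ to the right, rotate −141.8° → (10.6436, 31.7132, 36.6000°)
go_straight(3.5): x += 3.5·cos θ, y += 3.5·sin θ → (13.4534, 33.8000, 36.6000°)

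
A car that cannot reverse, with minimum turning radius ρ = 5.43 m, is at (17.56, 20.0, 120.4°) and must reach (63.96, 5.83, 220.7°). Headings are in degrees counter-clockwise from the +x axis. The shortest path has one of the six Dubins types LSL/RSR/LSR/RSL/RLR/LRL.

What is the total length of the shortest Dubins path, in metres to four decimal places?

64.8769 m

Let ψ = atan2(Δy, Δx) = atan2(-14.17, 46.40) = -16.9820° be the start→goal bearing.
Normalize: d = |goal − start| / ρ = 48.515450/5.43 = 8.934705, α = (θ_start − ψ) mod 360° = 137.3820° = 2.397769 rad, β = (θ_goal − ψ) mod 360° = 237.6820° = 4.148334 rad.
Common terms: sin α = 0.677107, cos α = -0.735885, sin β = -0.845094, cos β = -0.534617, cos(α−β) = -0.178802, d² = 79.828960. Work in radians in the unit-radius frame; every candidate has L = ρ·(t + p + q).
LSL: p² = 2 + d² − 2cos(α−β) + 2d(sin α − sin β) = 109.387399; p = √p² = 10.458843; φ = atan2(cos β − cos α, d + sin α − sin β) = 0.019245 rad; t = (φ − α) mod 2π = 3.904661 rad, q = (β − φ) mod 2π = 4.129089 rad → L = 5.43·(3.904661 + 10.458843 + 4.129089) = 5.43·18.492594 = 100.414783 m
RSR: p² = 2 + d² − 2cos(α−β) + 2d(sin β − sin α) = 54.985730; p = √p² = 7.415236; φ = atan2(cos α − cos β, d − sin α + sin β) = -0.027146 rad; t = (α − φ) mod 2π = 2.424915 rad, q = (φ − β) mod 2π = 2.107705 rad → L = 5.43·(2.424915 + 7.415236 + 2.107705) = 5.43·11.947856 = 64.876860 m
LSR: p² = d² − 2 + 2cos(α−β) + 2d(sin α + sin β) = 74.469516; p = √p² = 8.629572; φ = atan2(−cos α − cos β, d + sin α + sin β) − atan2(−2, p) = 0.371662 rad; t = (φ − α) mod 2π = 4.257078 rad, q = (φ − β) mod 2π = 2.506513 rad → L = 5.43·(4.257078 + 8.629572 + 2.506513) = 5.43·15.393163 = 83.584877 m
RSL: p² = d² − 2 + 2cos(α−β) − 2d(sin α + sin β) = 80.473195; p = √p² = 8.970685; φ = atan2(cos α + cos β, d − sin α − sin β) − atan2(2, p) = -0.358039 rad; t = (α − φ) mod 2π = 2.755808 rad, q = (β − φ) mod 2π = 4.506373 rad → L = 5.43·(2.755808 + 8.970685 + 4.506373) = 5.43·16.232867 = 88.144467 m
RLR: c = (6 − d² + 2cos(α−β) + 2d(sin α − sin β))/8 = -5.873216, |c| > 1 → infeasible
LRL: c = (6 − d² + 2cos(α−β) − 2d(sin α − sin β))/8 = -12.673425, |c| > 1 → infeasible
Shortest: RSR with L = 64.876860 m ≈ 64.8769 m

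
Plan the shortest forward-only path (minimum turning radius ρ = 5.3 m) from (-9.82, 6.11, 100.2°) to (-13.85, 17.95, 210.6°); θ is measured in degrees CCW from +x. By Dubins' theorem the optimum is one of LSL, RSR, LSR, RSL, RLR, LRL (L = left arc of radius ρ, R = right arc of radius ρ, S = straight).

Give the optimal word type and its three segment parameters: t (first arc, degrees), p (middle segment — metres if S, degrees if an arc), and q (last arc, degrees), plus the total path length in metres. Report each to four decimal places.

Let ψ = atan2(Δy, Δx) = atan2(11.84, -4.03) = 108.7971° be the start→goal bearing.
Normalize: d = |goal − start| / ρ = 12.507058/5.3 = 2.359822, α = (θ_start − ψ) mod 360° = 351.4029° = 6.133137 rad, β = (θ_goal − ψ) mod 360° = 101.8029° = 1.776795 rad.
Common terms: sin α = -0.149486, cos α = 0.988764, sin β = 0.978857, cos β = -0.204545, cos(α−β) = -0.348572, d² = 5.568761. Work in radians in the unit-radius frame; every candidate has L = ρ·(t + p + q).
LSL: p² = 2 + d² − 2cos(α−β) + 2d(sin α − sin β) = 2.940529; p = √p² = 1.714797; φ = atan2(cos β − cos α, d + sin α − sin β) = -0.769658 rad; t = (φ − α) mod 2π = 5.663576 rad, q = (β − φ) mod 2π = 2.546453 rad → L = 5.3·(5.663576 + 1.714797 + 2.546453) = 5.3·9.924826 = 52.601577 m
RSR: p² = 2 + d² − 2cos(α−β) + 2d(sin β − sin α) = 13.591282; p = √p² = 3.686636; φ = atan2(cos α − cos β, d − sin α + sin β) = 0.329622 rad; t = (α − φ) mod 2π = 5.803516 rad, q = (φ − β) mod 2π = 4.836012 rad → L = 5.3·(5.803516 + 3.686636 + 4.836012) = 5.3·14.326163 = 75.928662 m
LSR: p² = d² − 2 + 2cos(α−β) + 2d(sin α + sin β) = 6.785956; p = √p² = 2.604987; φ = atan2(−cos α − cos β, d + sin α + sin β) − atan2(−2, p) = 0.413655 rad; t = (φ − α) mod 2π = 0.563703 rad, q = (φ − β) mod 2π = 4.920045 rad → L = 5.3·(0.563703 + 2.604987 + 4.920045) = 5.3·8.088734 = 42.870292 m
RSL: p² = d² − 2 + 2cos(α−β) − 2d(sin α + sin β) = -1.042722 < 0 → infeasible
RLR: c = (6 − d² + 2cos(α−β) + 2d(sin α − sin β))/8 = -0.698910; p = 2π − arccos c = 3.938516 rad; φ = atan2(cos α − cos β, d − sin α + sin β) = 0.329622 rad; t = (α − φ + p/2) mod 2π = 1.489588 rad, q = (α − β − t + p) mod 2π = 0.522084 rad → L = 5.3·(1.489588 + 3.938516 + 0.522084) = 5.3·5.950189 = 31.536003 m
LRL: c = (6 − d² + 2cos(α−β) − 2d(sin α − sin β))/8 = 0.632434; p = 2π − arccos c = 5.397080 rad; φ = atan2(cos β − cos α, d + sin α − sin β) = -0.769658 rad; t = (φ − α + p/2) mod 2π = 2.078930 rad, q = (β − α − t + p) mod 2π = 5.244993 rad → L = 5.3·(2.078930 + 5.397080 + 5.244993) = 5.3·12.721004 = 67.421321 m
Shortest: RLR with L = 31.536003 m ≈ 31.5360 m
Convert RLR to answer units (arcs ×180/π): t = 1.489588·180/π = 85.3471°, p = 3.938516·180/π = 225.6604°, q = 0.522084·180/π = 29.9132°, L = 31.5360 m.

RLR: t = 85.3471°, p = 225.6604°, q = 29.9132°, L = 31.5360 m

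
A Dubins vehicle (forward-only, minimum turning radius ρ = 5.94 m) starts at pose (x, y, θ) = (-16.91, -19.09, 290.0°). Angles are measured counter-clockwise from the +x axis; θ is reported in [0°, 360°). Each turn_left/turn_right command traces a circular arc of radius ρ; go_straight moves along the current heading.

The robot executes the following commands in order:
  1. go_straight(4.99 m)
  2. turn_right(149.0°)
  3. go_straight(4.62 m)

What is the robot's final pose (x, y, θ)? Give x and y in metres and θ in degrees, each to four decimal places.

set_pose: (x, y, θ) = (-16.9100, -19.0900, 290.0000°), ρ = 5.94
go_straight(4.99): x += 4.99·cos θ, y += 4.99·sin θ → (-15.2033, -23.7791, 290.0000°)
turn_right(149.0°): centre at ρ to the right, rotate −149.0° → (-24.5233, -30.4269, 141.0000°)
go_straight(4.62): x += 4.62·cos θ, y += 4.62·sin θ → (-28.1137, -27.5195, 141.0000°)

(-28.1137, -27.5195, 141.0000°)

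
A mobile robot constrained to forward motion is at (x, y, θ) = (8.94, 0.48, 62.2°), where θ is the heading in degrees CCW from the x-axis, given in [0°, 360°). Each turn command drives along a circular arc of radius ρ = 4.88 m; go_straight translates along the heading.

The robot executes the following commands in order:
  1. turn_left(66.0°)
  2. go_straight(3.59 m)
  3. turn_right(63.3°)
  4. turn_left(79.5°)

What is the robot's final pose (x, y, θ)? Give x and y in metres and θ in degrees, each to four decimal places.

set_pose: (x, y, θ) = (8.9400, 0.4800, 62.2000°), ρ = 4.88
turn_left(66.0°): centre at ρ to the left, rotate +66.0° → (8.4582, 5.7738, 128.2000°)
go_straight(3.59): x += 3.59·cos θ, y += 3.59·sin θ → (6.2381, 8.5950, 128.2000°)
turn_right(63.3°): centre at ρ to the right, rotate −63.3° → (5.6539, 13.6830, 64.9000°)
turn_left(79.5°): centre at ρ to the left, rotate +79.5° → (4.0755, 19.7210, 144.4000°)

(4.0755, 19.7210, 144.4000°)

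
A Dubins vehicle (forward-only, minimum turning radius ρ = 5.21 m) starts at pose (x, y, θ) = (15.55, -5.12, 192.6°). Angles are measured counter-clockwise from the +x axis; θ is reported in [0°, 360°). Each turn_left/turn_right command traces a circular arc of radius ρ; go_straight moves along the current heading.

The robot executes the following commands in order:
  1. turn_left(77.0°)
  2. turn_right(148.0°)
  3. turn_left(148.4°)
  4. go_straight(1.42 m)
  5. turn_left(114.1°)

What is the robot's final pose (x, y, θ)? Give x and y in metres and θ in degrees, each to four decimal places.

set_pose: (x, y, θ) = (15.5500, -5.1200, 192.6000°), ρ = 5.21
turn_left(77.0°): centre at ρ to the left, rotate +77.0° → (11.4767, -10.1682, 269.6000°)
turn_right(148.0°): centre at ρ to the right, rotate −148.0° → (1.8293, -12.8617, 121.6000°)
turn_left(148.4°): centre at ρ to the left, rotate +148.4° → (-7.8182, -15.5917, 270.0000°)
go_straight(1.42): x += 1.42·cos θ, y += 1.42·sin θ → (-7.8182, -17.0117, 270.0000°)
turn_left(114.1°): centre at ρ to the left, rotate +114.1° → (-0.4808, -21.7676, 384.1000° ≡ 24.1000°)

(-0.4808, -21.7676, 24.1000°)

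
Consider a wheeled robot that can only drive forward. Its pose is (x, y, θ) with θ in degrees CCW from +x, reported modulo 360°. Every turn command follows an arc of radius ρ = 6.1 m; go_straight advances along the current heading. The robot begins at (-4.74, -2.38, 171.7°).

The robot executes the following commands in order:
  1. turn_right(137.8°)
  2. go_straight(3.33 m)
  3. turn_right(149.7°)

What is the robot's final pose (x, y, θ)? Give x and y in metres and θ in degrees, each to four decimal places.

set_pose: (x, y, θ) = (-4.7400, -2.3800, 171.7000°), ρ = 6.1
turn_right(137.8°): centre at ρ to the right, rotate −137.8° → (-7.2617, 8.7192, 33.9000°)
go_straight(3.33): x += 3.33·cos θ, y += 3.33·sin θ → (-4.4977, 10.5765, 33.9000°)
turn_right(149.7°): centre at ρ to the right, rotate −149.7° → (4.3965, 2.8585, -115.8000° ≡ 244.2000°)

(4.3965, 2.8585, 244.2000°)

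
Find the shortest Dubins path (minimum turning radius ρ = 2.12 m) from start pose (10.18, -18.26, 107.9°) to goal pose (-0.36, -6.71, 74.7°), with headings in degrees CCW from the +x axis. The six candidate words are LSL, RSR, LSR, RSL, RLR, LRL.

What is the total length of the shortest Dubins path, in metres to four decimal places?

16.0602 m

Let ψ = atan2(Δy, Δx) = atan2(11.55, -10.54) = 132.3821° be the start→goal bearing.
Normalize: d = |goal − start| / ρ = 15.636307/2.12 = 7.375617, α = (θ_start − ψ) mod 360° = 335.5179° = 5.855891 rad, β = (θ_goal − ψ) mod 360° = 302.3179° = 5.276442 rad.
Common terms: sin α = -0.414410, cos α = 0.910090, sin β = -0.845095, cos β = 0.534616, cos(α−β) = 0.836764, d² = 54.399720. Work in radians in the unit-radius frame; every candidate has L = ρ·(t + p + q).
LSL: p² = 2 + d² − 2cos(α−β) + 2d(sin α − sin β) = 61.079335; p = √p² = 7.815327; φ = atan2(cos β − cos α, d + sin α − sin β) = -0.048062 rad; t = (φ − α) mod 2π = 0.379232 rad, q = (β − φ) mod 2π = 5.324504 rad → L = 2.12·(0.379232 + 7.815327 + 5.324504) = 2.12·13.519063 = 28.660413 m
RSR: p² = 2 + d² − 2cos(α−β) + 2d(sin β − sin α) = 48.373047; p = √p² = 6.955073; φ = atan2(cos α − cos β, d − sin α + sin β) = 0.054012 rad; t = (α − φ) mod 2π = 5.801879 rad, q = (φ − β) mod 2π = 1.060755 rad → L = 2.12·(5.801879 + 6.955073 + 1.060755) = 2.12·13.817708 = 29.293541 m
LSR: p² = d² − 2 + 2cos(α−β) + 2d(sin α + sin β) = 35.493998; p = √p² = 5.957684; φ = atan2(−cos α − cos β, d + sin α + sin β) − atan2(−2, p) = 0.091919 rad; t = (φ − α) mod 2π = 0.519213 rad, q = (φ − β) mod 2π = 1.098662 rad → L = 2.12·(0.519213 + 5.957684 + 1.098662) = 2.12·7.575558 = 16.060184 m
RSL: p² = d² − 2 + 2cos(α−β) − 2d(sin α + sin β) = 72.652498; p = √p² = 8.523643; φ = atan2(cos α + cos β, d − sin α − sin β) − atan2(2, p) = -0.064702 rad; t = (α − φ) mod 2π = 5.920593 rad, q = (β − φ) mod 2π = 5.341144 rad → L = 2.12·(5.920593 + 8.523643 + 5.341144) = 2.12·19.785380 = 41.945006 m
RLR: c = (6 − d² + 2cos(α−β) + 2d(sin α − sin β))/8 = -5.046631, |c| > 1 → infeasible
LRL: c = (6 − d² + 2cos(α−β) − 2d(sin α − sin β))/8 = -6.634917, |c| > 1 → infeasible
Shortest: LSR with L = 16.060184 m ≈ 16.0602 m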